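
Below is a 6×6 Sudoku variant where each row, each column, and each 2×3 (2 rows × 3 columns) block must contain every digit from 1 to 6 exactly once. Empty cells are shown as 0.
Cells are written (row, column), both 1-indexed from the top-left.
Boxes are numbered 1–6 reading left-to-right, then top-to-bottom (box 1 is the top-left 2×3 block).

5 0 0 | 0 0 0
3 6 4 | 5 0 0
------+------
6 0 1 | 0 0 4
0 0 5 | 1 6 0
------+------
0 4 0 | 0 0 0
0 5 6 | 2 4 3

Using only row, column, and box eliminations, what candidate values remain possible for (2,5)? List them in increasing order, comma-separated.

Row 2 already contains {3, 4, 5, 6}.
Column 5 already contains {4, 6}.
Its 2×3 block (box 2) already contains {5}.
Removing those from 1–6 leaves {1, 2} as the candidates for (2,5).

1,2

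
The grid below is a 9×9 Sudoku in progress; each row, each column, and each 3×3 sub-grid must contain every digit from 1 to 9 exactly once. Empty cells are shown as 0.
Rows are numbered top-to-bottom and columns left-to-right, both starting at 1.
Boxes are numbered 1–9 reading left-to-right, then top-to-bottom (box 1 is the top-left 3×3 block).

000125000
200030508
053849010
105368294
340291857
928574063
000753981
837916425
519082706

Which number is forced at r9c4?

4

Row 9 already contains {1, 2, 5, 6, 7, 8, 9}.
Column 4 already contains {1, 2, 3, 5, 7, 8, 9}.
Its 3×3 block (box 8) already contains {1, 2, 3, 5, 6, 7, 8, 9}.
The only value from 1–9 not eliminated is 4, so r9c4 = 4.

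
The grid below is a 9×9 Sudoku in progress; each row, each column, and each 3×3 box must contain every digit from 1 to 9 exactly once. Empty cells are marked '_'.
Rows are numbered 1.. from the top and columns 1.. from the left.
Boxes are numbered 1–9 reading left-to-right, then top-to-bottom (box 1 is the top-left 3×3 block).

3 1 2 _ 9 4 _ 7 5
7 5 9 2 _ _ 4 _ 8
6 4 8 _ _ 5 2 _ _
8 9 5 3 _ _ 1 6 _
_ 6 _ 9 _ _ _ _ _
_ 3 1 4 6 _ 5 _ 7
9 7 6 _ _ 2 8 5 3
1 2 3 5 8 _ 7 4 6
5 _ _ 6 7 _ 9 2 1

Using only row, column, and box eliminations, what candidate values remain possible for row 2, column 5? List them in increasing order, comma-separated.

1,3

Row 2 already contains {2, 4, 5, 7, 8, 9}.
Column 5 already contains {6, 7, 8, 9}.
Its 3×3 block (box 2) already contains {2, 4, 5, 9}.
Removing those from 1–9 leaves {1, 3} as the candidates for row 2, column 5.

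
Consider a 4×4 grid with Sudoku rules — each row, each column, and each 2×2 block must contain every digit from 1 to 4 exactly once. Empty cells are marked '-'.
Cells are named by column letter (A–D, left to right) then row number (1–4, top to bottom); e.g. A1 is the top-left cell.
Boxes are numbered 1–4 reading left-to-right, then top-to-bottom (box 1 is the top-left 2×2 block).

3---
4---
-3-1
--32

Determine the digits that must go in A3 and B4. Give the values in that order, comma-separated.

For A3:
  Row 3 already contains {1, 3}.
  Column A already contains {3, 4}.
  Its 2×2 block (box 3) already contains {3}.
  The only value from 1–4 not eliminated is 2, so A3 = 2.
For B4:
  Consider where 4 can go in column B.
  B1 is out (box 1 already has a 4).
  B2 is out (row 2 already has a 4).
  So the only cell in column B that can hold 4 is B4.
  So B4 = 4.

2,4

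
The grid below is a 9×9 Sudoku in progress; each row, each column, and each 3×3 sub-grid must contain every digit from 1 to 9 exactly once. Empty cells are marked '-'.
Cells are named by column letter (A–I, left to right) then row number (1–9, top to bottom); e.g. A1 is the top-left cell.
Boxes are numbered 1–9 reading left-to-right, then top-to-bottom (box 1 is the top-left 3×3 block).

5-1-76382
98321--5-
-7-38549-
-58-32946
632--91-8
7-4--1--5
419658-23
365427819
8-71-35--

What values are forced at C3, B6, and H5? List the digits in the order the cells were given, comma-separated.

6,9,7

For C3:
  Row 3 already contains {3, 4, 5, 7, 8, 9}.
  Column C already contains {1, 2, 3, 4, 5, 7, 8, 9}.
  Its 3×3 block (box 1) already contains {1, 3, 5, 7, 8, 9}.
  The only value from 1–9 not eliminated is 6, so C3 = 6.
For B6:
  Row 6 already contains {1, 4, 5, 7}.
  Column B already contains {1, 3, 5, 6, 7, 8}.
  Its 3×3 block (box 4) already contains {2, 3, 4, 5, 6, 7, 8}.
  The only value from 1–9 not eliminated is 9, so B6 = 9.
For H5:
  Row 5 already contains {1, 2, 3, 6, 8, 9}.
  Column H already contains {1, 2, 4, 5, 8, 9}.
  Its 3×3 block (box 6) already contains {1, 4, 5, 6, 8, 9}.
  The only value from 1–9 not eliminated is 7, so H5 = 7.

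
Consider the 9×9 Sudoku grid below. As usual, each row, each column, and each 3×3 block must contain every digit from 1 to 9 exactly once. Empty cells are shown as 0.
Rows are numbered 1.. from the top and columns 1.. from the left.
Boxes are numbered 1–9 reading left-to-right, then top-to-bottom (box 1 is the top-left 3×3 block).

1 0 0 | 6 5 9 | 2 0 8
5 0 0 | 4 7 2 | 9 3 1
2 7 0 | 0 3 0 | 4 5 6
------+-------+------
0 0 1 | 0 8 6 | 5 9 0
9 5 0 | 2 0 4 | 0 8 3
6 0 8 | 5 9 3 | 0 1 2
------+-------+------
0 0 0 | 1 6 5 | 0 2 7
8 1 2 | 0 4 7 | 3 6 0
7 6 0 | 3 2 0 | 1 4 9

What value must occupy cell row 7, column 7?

Row 7 already contains {1, 2, 5, 6, 7}.
Column 7 already contains {1, 2, 3, 4, 5, 9}.
Its 3×3 block (box 9) already contains {1, 2, 3, 4, 6, 7, 9}.
The only value from 1–9 not eliminated is 8, so row 7, column 7 = 8.

8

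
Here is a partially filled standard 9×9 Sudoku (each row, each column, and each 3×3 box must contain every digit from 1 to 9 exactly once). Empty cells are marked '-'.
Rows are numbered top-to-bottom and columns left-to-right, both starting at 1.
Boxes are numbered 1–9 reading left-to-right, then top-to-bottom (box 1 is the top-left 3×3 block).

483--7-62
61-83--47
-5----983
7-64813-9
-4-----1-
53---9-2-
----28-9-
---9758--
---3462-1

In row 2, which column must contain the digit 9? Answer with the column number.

Consider where 9 can go in row 2.
R2C6 is out (column 6 already has a 9).
R2C7 is out (column 7 already has a 9).
So the only cell in row 2 that can hold 9 is R2C3.
That is column 3.

3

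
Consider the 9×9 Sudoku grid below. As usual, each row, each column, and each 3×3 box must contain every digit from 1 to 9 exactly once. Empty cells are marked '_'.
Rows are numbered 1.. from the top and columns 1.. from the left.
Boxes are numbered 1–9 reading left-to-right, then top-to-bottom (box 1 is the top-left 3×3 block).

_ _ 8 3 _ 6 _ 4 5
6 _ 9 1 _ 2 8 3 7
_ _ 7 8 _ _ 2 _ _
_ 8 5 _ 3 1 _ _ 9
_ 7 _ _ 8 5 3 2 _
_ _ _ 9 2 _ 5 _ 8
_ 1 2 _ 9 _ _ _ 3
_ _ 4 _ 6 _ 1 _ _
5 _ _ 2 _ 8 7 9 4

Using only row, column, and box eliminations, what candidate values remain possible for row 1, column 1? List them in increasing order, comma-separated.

1,2

Row 1 already contains {3, 4, 5, 6, 8}.
Column 1 already contains {5, 6}.
Its 3×3 block (box 1) already contains {6, 7, 8, 9}.
Removing those from 1–9 leaves {1, 2} as the candidates for row 1, column 1.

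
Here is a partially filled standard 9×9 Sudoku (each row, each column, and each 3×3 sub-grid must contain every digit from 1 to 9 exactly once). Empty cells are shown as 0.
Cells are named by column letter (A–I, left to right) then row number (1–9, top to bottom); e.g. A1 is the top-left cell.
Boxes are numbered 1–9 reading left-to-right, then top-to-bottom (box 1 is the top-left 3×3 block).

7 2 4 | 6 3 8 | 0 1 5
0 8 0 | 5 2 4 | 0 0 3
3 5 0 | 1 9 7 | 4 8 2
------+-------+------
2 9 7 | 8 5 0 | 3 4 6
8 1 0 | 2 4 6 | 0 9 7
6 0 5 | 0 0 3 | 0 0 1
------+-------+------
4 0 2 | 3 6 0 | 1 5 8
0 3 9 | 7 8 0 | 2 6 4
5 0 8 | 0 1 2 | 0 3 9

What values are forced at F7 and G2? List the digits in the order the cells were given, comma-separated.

For F7:
  Row 7 already contains {1, 2, 3, 4, 5, 6, 8}.
  Column F already contains {2, 3, 4, 6, 7, 8}.
  Its 3×3 block (box 8) already contains {1, 2, 3, 6, 7, 8}.
  The only value from 1–9 not eliminated is 9, so F7 = 9.
For G2:
  Consider where 6 can go in box 3.
  G1 is out (row 1 already has a 6).
  H2 is out (column H already has a 6).
  So the only cell in box 3 that can hold 6 is G2.
  So G2 = 6.

9,6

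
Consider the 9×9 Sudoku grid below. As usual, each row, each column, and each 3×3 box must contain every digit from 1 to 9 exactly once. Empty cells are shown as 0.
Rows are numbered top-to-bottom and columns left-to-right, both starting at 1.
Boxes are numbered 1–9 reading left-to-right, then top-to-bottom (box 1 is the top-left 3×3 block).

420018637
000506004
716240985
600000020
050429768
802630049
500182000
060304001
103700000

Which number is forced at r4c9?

Row 4 already contains {2, 6}.
Column 9 already contains {1, 4, 5, 7, 8, 9}.
Its 3×3 block (box 6) already contains {2, 4, 6, 7, 8, 9}.
The only value from 1–9 not eliminated is 3, so r4c9 = 3.

3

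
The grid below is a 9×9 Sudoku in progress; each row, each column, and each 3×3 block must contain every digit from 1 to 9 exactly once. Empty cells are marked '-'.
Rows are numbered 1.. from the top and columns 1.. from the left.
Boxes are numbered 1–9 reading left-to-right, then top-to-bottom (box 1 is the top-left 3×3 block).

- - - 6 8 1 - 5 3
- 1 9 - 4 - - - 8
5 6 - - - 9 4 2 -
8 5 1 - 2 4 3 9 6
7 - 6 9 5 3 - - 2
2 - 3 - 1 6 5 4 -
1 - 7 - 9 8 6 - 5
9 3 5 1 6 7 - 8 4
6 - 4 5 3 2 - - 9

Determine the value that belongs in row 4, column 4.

7

Row 4 already contains {1, 2, 3, 4, 5, 6, 8, 9}.
Column 4 already contains {1, 5, 6, 9}.
Its 3×3 block (box 5) already contains {1, 2, 3, 4, 5, 6, 9}.
The only value from 1–9 not eliminated is 7, so row 4, column 4 = 7.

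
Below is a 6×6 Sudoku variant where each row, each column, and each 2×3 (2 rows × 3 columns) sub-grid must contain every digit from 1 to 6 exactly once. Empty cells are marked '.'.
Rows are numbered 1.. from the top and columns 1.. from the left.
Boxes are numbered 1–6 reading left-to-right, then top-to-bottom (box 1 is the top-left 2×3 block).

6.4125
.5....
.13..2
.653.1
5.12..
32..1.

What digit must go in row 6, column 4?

5

Cell row 6, column 4 itself could take any of {4, 5, 6} by direct elimination.
Consider where 5 can go in row 6.
row 6, column 3 is out (column 3 already has a 5).
row 6, column 6 is out (column 6 already has a 5).
So the only cell in row 6 that can hold 5 is row 6, column 4.
Therefore row 6, column 4 = 5.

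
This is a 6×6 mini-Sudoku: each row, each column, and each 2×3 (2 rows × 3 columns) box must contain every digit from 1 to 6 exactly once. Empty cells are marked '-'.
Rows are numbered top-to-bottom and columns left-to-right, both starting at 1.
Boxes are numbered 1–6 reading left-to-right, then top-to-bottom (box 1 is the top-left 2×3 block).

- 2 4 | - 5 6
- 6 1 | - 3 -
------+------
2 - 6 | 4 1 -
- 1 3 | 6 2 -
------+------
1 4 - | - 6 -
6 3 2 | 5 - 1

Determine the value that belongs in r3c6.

Cell r3c6 itself could take any of {3, 5} by direct elimination.
Consider where 3 can go in box 4.
r4c6 is out (row 4 already has a 3).
So the only cell in box 4 that can hold 3 is r3c6.
Therefore r3c6 = 3.

3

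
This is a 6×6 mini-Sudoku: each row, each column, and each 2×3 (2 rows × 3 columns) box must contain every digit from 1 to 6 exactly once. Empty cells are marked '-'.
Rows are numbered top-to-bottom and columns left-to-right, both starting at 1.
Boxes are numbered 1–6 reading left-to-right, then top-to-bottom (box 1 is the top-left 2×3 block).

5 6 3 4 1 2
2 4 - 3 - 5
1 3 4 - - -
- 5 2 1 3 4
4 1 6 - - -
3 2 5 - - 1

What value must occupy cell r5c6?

Row 5 already contains {1, 4, 6}.
Column 6 already contains {1, 2, 4, 5}.
Its 2×3 block (box 6) already contains {1}.
The only value from 1–6 not eliminated is 3, so r5c6 = 3.

3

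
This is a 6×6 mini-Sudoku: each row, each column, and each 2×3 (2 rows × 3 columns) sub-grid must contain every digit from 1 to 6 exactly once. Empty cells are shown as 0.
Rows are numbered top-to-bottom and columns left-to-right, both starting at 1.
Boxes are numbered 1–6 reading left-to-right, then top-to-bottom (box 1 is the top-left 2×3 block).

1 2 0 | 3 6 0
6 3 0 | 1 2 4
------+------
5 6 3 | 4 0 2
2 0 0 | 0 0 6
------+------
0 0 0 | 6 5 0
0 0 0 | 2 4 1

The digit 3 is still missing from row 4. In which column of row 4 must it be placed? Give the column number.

Consider where 3 can go in row 4.
R4C2 is out (column 2 already has a 3).
R4C3 is out (column 3 already has a 3).
R4C4 is out (column 4 already has a 3).
So the only cell in row 4 that can hold 3 is R4C5.
That is column 5.

5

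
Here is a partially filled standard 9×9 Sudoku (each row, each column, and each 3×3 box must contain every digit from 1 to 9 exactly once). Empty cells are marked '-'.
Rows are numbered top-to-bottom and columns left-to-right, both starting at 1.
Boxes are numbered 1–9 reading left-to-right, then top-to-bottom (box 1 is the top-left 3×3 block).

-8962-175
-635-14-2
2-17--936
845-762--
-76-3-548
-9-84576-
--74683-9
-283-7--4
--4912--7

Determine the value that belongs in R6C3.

Row 6 already contains {4, 5, 6, 7, 8, 9}.
Column 3 already contains {1, 3, 4, 5, 6, 7, 8, 9}.
Its 3×3 block (box 4) already contains {4, 5, 6, 7, 8, 9}.
The only value from 1–9 not eliminated is 2, so R6C3 = 2.

2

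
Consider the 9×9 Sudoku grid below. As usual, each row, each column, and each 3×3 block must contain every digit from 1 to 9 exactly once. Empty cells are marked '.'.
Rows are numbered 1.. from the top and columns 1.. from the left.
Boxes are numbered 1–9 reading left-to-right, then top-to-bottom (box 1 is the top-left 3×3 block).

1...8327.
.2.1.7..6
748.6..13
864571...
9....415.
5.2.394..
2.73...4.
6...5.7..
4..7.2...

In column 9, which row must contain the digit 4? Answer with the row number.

1

Consider where 4 can go in column 9.
row 4, column 9 is out (row 4 already has a 4). row 5, column 9 is out (row 5 already has a 4). row 6, column 9 is out (row 6 already has a 4). row 7, column 9 is out (row 7 already has a 4). The remaining empty cells in column 9 are similarly blocked.
So the only cell in column 9 that can hold 4 is row 1, column 9.
That is row 1.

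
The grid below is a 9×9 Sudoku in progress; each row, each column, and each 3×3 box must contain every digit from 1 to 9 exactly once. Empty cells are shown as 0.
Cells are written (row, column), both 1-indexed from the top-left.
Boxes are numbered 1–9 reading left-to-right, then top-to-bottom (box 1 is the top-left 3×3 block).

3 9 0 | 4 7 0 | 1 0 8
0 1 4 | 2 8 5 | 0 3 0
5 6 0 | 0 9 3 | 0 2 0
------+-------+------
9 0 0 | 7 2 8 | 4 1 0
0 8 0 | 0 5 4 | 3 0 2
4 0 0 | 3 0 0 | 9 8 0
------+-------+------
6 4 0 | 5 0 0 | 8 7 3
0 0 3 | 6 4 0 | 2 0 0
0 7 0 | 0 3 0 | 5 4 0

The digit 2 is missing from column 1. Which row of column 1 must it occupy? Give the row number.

Consider where 2 can go in column 1.
(2,1) is out (row 2 already has a 2).
(5,1) is out (row 5 already has a 2).
(8,1) is out (row 8 already has a 2).
So the only cell in column 1 that can hold 2 is (9,1).
That is row 9.

9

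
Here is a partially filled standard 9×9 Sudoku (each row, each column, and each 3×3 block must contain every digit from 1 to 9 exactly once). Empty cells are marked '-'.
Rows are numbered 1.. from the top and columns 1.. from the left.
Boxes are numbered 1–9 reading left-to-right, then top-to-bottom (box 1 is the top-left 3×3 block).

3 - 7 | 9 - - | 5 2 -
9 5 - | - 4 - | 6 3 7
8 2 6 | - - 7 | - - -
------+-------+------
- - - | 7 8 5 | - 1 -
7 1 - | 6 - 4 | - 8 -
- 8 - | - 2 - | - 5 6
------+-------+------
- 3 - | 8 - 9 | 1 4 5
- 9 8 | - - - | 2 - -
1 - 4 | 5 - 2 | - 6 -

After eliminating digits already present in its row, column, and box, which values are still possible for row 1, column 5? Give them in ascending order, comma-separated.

Row 1 already contains {2, 3, 5, 7, 9}.
Column 5 already contains {2, 4, 8}.
Its 3×3 block (box 2) already contains {4, 7, 9}.
Removing those from 1–9 leaves {1, 6} as the candidates for row 1, column 5.

1,6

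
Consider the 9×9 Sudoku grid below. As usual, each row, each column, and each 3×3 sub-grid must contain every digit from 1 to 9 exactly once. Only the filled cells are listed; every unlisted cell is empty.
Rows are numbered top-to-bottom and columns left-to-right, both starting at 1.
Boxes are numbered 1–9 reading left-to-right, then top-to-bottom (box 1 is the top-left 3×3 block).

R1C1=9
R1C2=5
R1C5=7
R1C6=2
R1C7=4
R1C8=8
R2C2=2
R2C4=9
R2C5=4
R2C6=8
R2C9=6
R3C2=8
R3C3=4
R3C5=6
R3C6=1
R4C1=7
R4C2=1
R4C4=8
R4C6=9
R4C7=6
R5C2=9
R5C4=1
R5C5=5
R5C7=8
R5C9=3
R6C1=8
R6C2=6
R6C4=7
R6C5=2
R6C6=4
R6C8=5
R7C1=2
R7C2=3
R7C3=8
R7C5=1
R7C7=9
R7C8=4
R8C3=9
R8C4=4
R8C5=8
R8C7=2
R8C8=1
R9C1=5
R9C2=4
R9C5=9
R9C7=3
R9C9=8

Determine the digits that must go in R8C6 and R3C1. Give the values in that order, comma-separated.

For R8C6:
  Consider where 3 can go in box 8.
  R7C4 is out (row 7 already has a 3).
  R7C6 is out (row 7 already has a 3).
  R9C4 is out (row 9 already has a 3).
  R9C6 is out (row 9 already has a 3).
  So the only cell in box 8 that can hold 3 is R8C6.
  So R8C6 = 3.
For R3C1:
  Row 3 already contains {1, 4, 6, 8}.
  Column 1 already contains {2, 5, 7, 8, 9}.
  Its 3×3 block (box 1) already contains {2, 4, 5, 8, 9}.
  The only value from 1–9 not eliminated is 3, so R3C1 = 3.

3,3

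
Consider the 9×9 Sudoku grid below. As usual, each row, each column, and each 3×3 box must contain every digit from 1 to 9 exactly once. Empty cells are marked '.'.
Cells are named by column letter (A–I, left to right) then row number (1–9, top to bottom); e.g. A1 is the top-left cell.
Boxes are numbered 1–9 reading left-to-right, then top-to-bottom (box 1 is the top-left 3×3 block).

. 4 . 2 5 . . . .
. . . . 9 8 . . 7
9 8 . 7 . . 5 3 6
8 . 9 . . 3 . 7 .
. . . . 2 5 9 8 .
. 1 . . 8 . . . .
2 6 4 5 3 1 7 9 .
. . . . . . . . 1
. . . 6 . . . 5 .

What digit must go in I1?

Cell I1 itself could take any of {8, 9} by direct elimination.
Consider where 9 can go in row 1.
A1 is out (column A already has a 9).
C1 is out (column C already has a 9).
F1 is out (box 2 already has a 9).
G1 is out (column G already has a 9).
H1 is out (column H already has a 9).
So the only cell in row 1 that can hold 9 is I1.
Therefore I1 = 9.

9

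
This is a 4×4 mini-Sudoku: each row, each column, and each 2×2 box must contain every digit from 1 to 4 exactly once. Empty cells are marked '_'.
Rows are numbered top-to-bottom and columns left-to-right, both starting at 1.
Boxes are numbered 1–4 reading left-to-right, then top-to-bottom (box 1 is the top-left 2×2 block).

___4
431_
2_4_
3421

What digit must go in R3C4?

3

Row 3 already contains {2, 4}.
Column 4 already contains {1, 4}.
Its 2×2 block (box 4) already contains {1, 2, 4}.
The only value from 1–4 not eliminated is 3, so R3C4 = 3.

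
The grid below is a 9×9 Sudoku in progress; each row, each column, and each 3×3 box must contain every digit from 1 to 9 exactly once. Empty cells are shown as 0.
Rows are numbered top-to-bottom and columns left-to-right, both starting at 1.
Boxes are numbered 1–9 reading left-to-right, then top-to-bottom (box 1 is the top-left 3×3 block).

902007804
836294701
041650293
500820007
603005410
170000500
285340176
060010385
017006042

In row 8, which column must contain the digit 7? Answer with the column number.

Consider where 7 can go in row 8.
R8C1 is out (box 7 already has a 7).
R8C3 is out (column 3 already has a 7).
R8C6 is out (column 6 already has a 7).
So the only cell in row 8 that can hold 7 is R8C4.
That is column 4.

4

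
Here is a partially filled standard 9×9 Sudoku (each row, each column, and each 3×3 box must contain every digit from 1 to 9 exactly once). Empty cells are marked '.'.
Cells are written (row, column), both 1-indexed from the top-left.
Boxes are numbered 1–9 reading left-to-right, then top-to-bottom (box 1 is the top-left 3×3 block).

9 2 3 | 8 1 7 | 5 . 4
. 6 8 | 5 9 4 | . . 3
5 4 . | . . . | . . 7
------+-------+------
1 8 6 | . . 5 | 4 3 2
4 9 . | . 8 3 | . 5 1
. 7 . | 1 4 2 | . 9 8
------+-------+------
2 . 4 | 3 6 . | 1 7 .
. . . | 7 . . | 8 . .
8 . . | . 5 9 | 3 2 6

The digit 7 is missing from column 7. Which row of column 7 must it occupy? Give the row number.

5

Consider where 7 can go in column 7.
(2,7) is out (box 3 already has a 7).
(3,7) is out (row 3 already has a 7).
(6,7) is out (row 6 already has a 7).
So the only cell in column 7 that can hold 7 is (5,7).
That is row 5.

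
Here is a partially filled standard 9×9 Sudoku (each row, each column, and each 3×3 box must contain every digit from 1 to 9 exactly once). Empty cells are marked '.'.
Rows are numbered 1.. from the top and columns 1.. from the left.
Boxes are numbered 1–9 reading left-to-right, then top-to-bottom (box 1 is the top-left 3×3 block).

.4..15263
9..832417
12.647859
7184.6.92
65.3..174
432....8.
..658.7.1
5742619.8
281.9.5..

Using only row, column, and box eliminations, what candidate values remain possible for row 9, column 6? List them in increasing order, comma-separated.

3,4

Row 9 already contains {1, 2, 5, 8, 9}.
Column 6 already contains {1, 2, 5, 6, 7}.
Its 3×3 block (box 8) already contains {1, 2, 5, 6, 8, 9}.
Removing those from 1–9 leaves {3, 4} as the candidates for row 9, column 6.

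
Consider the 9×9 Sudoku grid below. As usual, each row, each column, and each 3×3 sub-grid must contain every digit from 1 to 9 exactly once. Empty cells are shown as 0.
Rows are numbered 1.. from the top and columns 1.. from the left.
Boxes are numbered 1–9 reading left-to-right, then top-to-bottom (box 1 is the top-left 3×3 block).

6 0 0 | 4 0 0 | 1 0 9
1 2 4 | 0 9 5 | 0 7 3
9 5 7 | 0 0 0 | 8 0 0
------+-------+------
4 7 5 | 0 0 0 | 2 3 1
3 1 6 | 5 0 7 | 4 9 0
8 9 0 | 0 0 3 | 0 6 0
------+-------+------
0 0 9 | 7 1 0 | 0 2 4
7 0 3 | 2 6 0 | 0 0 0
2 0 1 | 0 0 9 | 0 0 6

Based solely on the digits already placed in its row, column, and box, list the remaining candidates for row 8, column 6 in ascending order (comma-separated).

4,8

Row 8 already contains {2, 3, 6, 7}.
Column 6 already contains {3, 5, 7, 9}.
Its 3×3 block (box 8) already contains {1, 2, 6, 7, 9}.
Removing those from 1–9 leaves {4, 8} as the candidates for row 8, column 6.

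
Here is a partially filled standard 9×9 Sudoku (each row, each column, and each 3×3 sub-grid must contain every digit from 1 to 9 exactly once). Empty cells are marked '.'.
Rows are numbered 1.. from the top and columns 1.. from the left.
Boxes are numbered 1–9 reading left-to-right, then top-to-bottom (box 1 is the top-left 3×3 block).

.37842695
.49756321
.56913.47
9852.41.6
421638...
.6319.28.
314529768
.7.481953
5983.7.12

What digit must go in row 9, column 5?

6

Row 9 already contains {1, 2, 3, 5, 7, 8, 9}.
Column 5 already contains {1, 2, 3, 4, 5, 8, 9}.
Its 3×3 block (box 8) already contains {1, 2, 3, 4, 5, 7, 8, 9}.
The only value from 1–9 not eliminated is 6, so row 9, column 5 = 6.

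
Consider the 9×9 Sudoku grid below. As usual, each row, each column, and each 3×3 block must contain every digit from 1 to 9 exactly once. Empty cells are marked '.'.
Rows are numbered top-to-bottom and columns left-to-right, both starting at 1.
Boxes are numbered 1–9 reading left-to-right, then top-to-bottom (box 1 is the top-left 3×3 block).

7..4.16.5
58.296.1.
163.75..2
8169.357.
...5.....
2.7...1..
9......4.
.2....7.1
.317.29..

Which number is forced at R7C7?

Cell R7C7 itself could take any of {2, 3, 8} by direct elimination.
Consider where 2 can go in box 9.
R7C9 is out (column 9 already has a 2).
R8C8 is out (row 8 already has a 2).
R9C8 is out (row 9 already has a 2).
R9C9 is out (row 9 already has a 2).
So the only cell in box 9 that can hold 2 is R7C7.
Therefore R7C7 = 2.

2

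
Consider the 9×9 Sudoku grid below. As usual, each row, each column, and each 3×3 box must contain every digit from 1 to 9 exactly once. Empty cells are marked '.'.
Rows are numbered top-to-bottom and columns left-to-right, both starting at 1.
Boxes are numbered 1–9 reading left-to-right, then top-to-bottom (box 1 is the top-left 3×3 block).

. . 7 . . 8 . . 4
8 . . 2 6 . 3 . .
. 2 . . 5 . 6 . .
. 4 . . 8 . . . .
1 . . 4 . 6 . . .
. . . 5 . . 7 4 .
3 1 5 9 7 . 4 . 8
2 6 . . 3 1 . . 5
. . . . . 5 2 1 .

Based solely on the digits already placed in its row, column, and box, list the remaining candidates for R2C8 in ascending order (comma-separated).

Row 2 already contains {2, 3, 6, 8}.
Column 8 already contains {1, 4}.
Its 3×3 block (box 3) already contains {3, 4, 6}.
Removing those from 1–9 leaves {5, 7, 9} as the candidates for R2C8.

5,7,9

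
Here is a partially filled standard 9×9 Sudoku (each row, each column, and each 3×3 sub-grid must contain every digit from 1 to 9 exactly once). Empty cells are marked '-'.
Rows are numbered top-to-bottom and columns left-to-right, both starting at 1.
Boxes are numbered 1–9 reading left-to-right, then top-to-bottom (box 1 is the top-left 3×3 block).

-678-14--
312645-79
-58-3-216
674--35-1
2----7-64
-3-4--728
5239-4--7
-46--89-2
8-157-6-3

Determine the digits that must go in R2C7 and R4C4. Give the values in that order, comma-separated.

For R2C7:
  Row 2 already contains {1, 2, 3, 4, 5, 6, 7, 9}.
  Column 7 already contains {2, 4, 5, 6, 7, 9}.
  Its 3×3 block (box 3) already contains {1, 2, 4, 6, 7, 9}.
  The only value from 1–9 not eliminated is 8, so R2C7 = 8.
For R4C4:
  Row 4 already contains {1, 3, 4, 5, 6, 7}.
  Column 4 already contains {4, 5, 6, 8, 9}.
  Its 3×3 block (box 5) already contains {3, 4, 7}.
  The only value from 1–9 not eliminated is 2, so R4C4 = 2.

8,2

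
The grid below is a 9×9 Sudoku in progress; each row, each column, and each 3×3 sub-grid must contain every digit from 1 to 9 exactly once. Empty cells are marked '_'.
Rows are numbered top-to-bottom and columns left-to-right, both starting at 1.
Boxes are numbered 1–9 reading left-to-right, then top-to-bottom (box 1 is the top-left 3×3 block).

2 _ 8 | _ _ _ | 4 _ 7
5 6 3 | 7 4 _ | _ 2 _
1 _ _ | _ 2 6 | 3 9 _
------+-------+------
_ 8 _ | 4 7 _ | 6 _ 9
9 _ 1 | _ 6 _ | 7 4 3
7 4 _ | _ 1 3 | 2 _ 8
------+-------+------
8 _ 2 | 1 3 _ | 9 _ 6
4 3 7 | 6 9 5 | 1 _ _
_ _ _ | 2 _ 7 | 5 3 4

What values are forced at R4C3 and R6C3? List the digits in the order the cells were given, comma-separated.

5,6

For R4C3:
  Row 4 already contains {4, 6, 7, 8, 9}.
  Column 3 already contains {1, 2, 3, 7, 8}.
  Its 3×3 block (box 4) already contains {1, 4, 7, 8, 9}.
  The only value from 1–9 not eliminated is 5, so R4C3 = 5.
For R6C3:
  Consider where 6 can go in box 4.
  R4C1 is out (row 4 already has a 6).
  R4C3 is out (row 4 already has a 6).
  R5C2 is out (row 5 already has a 6).
  So the only cell in box 4 that can hold 6 is R6C3.
  So R6C3 = 6.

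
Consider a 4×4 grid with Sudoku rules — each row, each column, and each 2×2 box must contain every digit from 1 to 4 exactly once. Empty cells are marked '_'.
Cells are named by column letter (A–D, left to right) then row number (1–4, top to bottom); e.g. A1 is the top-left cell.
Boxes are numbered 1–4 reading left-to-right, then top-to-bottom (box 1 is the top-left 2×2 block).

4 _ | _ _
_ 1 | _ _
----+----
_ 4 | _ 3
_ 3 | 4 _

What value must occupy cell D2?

Cell D2 itself could take any of {2, 4} by direct elimination.
Consider where 4 can go in row 2.
A2 is out (column A already has a 4).
C2 is out (column C already has a 4).
So the only cell in row 2 that can hold 4 is D2.
Therefore D2 = 4.

4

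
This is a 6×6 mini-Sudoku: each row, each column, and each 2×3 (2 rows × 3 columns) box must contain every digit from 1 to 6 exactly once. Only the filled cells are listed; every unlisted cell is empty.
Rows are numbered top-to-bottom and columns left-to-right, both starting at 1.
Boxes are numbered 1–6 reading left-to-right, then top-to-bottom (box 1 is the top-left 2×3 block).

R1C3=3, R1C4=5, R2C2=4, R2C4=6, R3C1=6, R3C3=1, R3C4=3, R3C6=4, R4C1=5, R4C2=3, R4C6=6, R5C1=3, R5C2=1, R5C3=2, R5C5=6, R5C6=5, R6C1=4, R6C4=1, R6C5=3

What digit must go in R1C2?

Cell R1C2 itself could take any of {2, 6} by direct elimination.
Consider where 6 can go in box 1.
R1C1 is out (column 1 already has a 6).
R2C1 is out (row 2 already has a 6).
R2C3 is out (row 2 already has a 6).
So the only cell in box 1 that can hold 6 is R1C2.
Therefore R1C2 = 6.

6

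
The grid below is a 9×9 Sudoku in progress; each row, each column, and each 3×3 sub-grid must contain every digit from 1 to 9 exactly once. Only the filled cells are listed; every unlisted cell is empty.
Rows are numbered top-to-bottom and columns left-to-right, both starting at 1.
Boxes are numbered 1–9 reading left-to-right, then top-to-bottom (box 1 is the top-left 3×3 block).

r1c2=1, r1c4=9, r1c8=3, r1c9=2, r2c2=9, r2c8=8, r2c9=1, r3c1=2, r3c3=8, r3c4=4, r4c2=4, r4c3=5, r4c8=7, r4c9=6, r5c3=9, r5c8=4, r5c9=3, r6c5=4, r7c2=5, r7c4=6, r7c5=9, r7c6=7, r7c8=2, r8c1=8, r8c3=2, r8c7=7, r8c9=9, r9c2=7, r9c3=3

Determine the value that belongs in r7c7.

Cell r7c7 itself could take any of {1, 3, 4, 8} by direct elimination.
Consider where 3 can go in row 7.
r7c1 is out (box 7 already has a 3).
r7c3 is out (column 3 already has a 3).
r7c9 is out (column 9 already has a 3).
So the only cell in row 7 that can hold 3 is r7c7.
Therefore r7c7 = 3.

3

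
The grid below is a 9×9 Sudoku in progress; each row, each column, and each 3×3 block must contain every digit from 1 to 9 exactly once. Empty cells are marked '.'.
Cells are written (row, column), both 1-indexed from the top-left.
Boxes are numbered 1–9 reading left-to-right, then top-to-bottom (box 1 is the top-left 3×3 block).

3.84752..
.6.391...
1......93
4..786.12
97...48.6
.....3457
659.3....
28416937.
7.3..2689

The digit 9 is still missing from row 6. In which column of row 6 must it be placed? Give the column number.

4

Consider where 9 can go in row 6.
(6,1) is out (column 1 already has a 9).
(6,2) is out (box 4 already has a 9).
(6,3) is out (column 3 already has a 9).
(6,5) is out (column 5 already has a 9).
So the only cell in row 6 that can hold 9 is (6,4).
That is column 4.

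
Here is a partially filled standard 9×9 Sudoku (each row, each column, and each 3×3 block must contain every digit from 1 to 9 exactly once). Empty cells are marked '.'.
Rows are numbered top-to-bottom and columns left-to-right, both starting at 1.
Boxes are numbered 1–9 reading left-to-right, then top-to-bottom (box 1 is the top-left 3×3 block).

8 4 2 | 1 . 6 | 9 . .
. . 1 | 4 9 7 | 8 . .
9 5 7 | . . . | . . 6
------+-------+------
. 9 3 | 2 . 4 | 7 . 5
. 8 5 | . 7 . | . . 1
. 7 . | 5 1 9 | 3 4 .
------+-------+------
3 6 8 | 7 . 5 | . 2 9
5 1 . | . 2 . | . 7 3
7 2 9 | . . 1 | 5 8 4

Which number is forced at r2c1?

6

Row 2 already contains {1, 4, 7, 8, 9}.
Column 1 already contains {3, 5, 7, 8, 9}.
Its 3×3 block (box 1) already contains {1, 2, 4, 5, 7, 8, 9}.
The only value from 1–9 not eliminated is 6, so r2c1 = 6.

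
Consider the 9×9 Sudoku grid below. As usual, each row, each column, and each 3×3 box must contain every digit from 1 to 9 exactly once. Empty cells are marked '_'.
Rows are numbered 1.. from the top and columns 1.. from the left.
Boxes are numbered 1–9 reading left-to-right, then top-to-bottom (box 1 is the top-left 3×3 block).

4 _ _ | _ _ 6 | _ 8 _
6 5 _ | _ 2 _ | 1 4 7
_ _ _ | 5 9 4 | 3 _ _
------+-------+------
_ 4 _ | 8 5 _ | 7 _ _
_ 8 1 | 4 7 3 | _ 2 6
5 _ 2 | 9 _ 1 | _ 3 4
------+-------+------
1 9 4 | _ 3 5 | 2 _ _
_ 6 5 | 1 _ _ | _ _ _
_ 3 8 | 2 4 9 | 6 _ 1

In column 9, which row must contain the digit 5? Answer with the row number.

Consider where 5 can go in column 9.
row 3, column 9 is out (row 3 already has a 5).
row 4, column 9 is out (row 4 already has a 5).
row 7, column 9 is out (row 7 already has a 5).
row 8, column 9 is out (row 8 already has a 5).
So the only cell in column 9 that can hold 5 is row 1, column 9.
That is row 1.

1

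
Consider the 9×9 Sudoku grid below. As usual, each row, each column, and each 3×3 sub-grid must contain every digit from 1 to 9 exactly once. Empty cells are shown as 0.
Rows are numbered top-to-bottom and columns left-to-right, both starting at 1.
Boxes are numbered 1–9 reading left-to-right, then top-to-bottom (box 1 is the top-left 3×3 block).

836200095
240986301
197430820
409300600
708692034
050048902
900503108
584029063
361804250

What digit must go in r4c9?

7

Row 4 already contains {3, 4, 6, 9}.
Column 9 already contains {1, 2, 3, 4, 5, 8}.
Its 3×3 block (box 6) already contains {2, 3, 4, 6, 9}.
The only value from 1–9 not eliminated is 7, so r4c9 = 7.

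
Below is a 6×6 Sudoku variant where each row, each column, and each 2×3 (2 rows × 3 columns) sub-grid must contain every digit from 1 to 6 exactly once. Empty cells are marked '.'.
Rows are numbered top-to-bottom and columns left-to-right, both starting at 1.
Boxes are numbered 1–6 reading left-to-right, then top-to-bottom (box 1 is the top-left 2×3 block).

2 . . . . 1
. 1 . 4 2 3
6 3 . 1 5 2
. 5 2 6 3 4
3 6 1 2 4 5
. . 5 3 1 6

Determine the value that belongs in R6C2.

2

Cell R6C2 itself could take any of {2, 4} by direct elimination.
Consider where 2 can go in row 6.
R6C1 is out (column 1 already has a 2).
So the only cell in row 6 that can hold 2 is R6C2.
Therefore R6C2 = 2.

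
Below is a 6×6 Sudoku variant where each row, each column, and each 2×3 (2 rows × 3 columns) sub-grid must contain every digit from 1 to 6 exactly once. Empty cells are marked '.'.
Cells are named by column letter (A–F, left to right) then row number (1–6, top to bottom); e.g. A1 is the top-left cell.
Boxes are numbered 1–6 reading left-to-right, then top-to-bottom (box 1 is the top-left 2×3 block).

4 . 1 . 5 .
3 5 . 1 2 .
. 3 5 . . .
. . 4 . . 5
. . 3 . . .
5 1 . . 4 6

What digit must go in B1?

Cell B1 itself could take any of {2, 6} by direct elimination.
Consider where 2 can go in row 1.
D1 is out (box 2 already has a 2).
F1 is out (box 2 already has a 2).
So the only cell in row 1 that can hold 2 is B1.
Therefore B1 = 2.

2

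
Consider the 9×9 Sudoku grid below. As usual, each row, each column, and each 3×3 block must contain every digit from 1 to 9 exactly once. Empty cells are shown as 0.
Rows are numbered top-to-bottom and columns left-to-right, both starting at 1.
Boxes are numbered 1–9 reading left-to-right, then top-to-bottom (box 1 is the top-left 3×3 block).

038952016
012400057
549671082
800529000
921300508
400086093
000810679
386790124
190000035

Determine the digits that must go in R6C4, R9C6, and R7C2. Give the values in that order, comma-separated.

For R6C4:
  Row 6 already contains {3, 4, 6, 8, 9}.
  Column 4 already contains {3, 4, 5, 6, 7, 8, 9}.
  Its 3×3 block (box 5) already contains {2, 3, 5, 6, 8, 9}.
  The only value from 1–9 not eliminated is 1, so R6C4 = 1.
For R9C6:
  Row 9 already contains {1, 3, 5, 9}.
  Column 6 already contains {1, 2, 6, 9}.
  Its 3×3 block (box 8) already contains {1, 7, 8, 9}.
  The only value from 1–9 not eliminated is 4, so R9C6 = 4.
For R7C2:
  Row 7 already contains {1, 6, 7, 8, 9}.
  Column 2 already contains {1, 2, 3, 4, 8, 9}.
  Its 3×3 block (box 7) already contains {1, 3, 6, 8, 9}.
  The only value from 1–9 not eliminated is 5, so R7C2 = 5.

1,4,5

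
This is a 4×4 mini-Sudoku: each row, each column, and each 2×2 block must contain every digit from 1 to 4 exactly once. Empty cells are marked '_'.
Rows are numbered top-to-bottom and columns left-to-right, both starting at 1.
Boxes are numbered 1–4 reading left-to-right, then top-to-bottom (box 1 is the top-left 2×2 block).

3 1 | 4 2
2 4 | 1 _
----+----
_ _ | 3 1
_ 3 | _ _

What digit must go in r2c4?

3

Row 2 already contains {1, 2, 4}.
Column 4 already contains {1, 2}.
Its 2×2 block (box 2) already contains {1, 2, 4}.
The only value from 1–4 not eliminated is 3, so r2c4 = 3.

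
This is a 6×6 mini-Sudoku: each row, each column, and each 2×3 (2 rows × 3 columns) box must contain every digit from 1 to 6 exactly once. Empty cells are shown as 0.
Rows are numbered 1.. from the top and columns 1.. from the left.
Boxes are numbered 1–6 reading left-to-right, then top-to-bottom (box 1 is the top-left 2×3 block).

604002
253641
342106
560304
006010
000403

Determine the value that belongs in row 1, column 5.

Cell row 1, column 5 itself could take any of {3, 5} by direct elimination.
Consider where 3 can go in box 2.
row 1, column 4 is out (column 4 already has a 3).
So the only cell in box 2 that can hold 3 is row 1, column 5.
Therefore row 1, column 5 = 3.

3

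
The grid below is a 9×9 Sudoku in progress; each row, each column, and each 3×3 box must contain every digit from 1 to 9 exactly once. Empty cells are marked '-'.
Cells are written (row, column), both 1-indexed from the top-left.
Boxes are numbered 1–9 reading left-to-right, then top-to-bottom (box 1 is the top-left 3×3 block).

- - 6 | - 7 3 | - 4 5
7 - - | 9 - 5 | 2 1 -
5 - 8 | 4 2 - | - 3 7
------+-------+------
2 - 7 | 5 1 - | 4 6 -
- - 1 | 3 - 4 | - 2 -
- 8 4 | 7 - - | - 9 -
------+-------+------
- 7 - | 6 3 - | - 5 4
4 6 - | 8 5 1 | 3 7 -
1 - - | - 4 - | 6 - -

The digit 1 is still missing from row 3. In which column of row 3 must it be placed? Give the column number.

2

Consider where 1 can go in row 3.
(3,6) is out (column 6 already has a 1).
(3,7) is out (box 3 already has a 1).
So the only cell in row 3 that can hold 1 is (3,2).
That is column 2.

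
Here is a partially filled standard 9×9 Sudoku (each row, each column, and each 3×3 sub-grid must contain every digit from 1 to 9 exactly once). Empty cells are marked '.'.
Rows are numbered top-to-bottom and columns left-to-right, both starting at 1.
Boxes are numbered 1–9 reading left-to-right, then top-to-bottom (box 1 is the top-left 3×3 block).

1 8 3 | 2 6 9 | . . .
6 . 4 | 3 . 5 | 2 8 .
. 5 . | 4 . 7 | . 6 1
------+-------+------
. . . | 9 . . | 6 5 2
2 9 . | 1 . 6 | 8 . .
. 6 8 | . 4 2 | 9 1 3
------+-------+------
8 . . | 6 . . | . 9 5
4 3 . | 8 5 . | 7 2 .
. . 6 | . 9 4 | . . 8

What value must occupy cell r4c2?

Cell r4c2 itself could take any of {1, 4, 7} by direct elimination.
Consider where 4 can go in row 4.
r4c1 is out (column 1 already has a 4).
r4c3 is out (column 3 already has a 4).
r4c5 is out (column 5 already has a 4).
r4c6 is out (column 6 already has a 4).
So the only cell in row 4 that can hold 4 is r4c2.
Therefore r4c2 = 4.

4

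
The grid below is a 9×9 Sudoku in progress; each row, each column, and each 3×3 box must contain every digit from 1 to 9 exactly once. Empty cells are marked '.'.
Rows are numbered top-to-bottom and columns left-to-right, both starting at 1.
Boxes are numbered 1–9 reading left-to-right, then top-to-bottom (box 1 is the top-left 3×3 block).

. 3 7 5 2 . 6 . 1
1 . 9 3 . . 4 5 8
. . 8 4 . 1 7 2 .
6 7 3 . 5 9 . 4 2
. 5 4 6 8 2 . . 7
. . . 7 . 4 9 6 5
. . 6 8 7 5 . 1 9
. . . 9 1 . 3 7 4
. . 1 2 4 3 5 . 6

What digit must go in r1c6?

8

Row 1 already contains {1, 2, 3, 5, 6, 7}.
Column 6 already contains {1, 2, 3, 4, 5, 9}.
Its 3×3 block (box 2) already contains {1, 2, 3, 4, 5}.
The only value from 1–9 not eliminated is 8, so r1c6 = 8.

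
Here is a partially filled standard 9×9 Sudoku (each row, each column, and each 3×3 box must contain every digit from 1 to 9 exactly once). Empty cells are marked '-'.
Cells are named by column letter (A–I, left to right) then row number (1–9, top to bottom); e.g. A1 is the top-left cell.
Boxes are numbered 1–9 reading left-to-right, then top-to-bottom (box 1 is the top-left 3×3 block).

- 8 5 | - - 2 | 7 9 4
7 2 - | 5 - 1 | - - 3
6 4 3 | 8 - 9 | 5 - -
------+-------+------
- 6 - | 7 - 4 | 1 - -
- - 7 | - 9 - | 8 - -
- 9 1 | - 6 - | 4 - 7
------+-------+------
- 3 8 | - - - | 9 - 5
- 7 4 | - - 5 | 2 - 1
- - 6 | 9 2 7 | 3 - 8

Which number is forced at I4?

9

Cell I4 itself could take any of {2, 9} by direct elimination.
Consider where 9 can go in box 6.
H4 is out (column H already has a 9).
H5 is out (row 5 already has a 9).
I5 is out (row 5 already has a 9).
H6 is out (row 6 already has a 9).
So the only cell in box 6 that can hold 9 is I4.
Therefore I4 = 9.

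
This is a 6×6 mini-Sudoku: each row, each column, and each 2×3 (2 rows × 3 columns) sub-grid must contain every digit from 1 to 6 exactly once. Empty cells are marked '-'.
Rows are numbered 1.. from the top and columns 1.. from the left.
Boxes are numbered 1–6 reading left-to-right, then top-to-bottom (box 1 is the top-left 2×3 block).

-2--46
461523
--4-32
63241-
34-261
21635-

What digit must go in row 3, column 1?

Cell row 3, column 1 itself could take any of {1, 5} by direct elimination.
Consider where 1 can go in column 1.
row 1, column 1 is out (box 1 already has a 1).
So the only cell in column 1 that can hold 1 is row 3, column 1.
Therefore row 3, column 1 = 1.

1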